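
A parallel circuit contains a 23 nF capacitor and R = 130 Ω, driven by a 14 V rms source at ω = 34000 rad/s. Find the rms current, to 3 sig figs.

108 mA

X_C = 1/(ωC) = 1280 Ω
Parallel: admittances add. Y = 1/R + jωC
Y = (0.00769 + j0.000782) S
|Y| = 0.00773 S → |Z| = 1/|Y| = 129 Ω, ∠Z = −∠Y = -5.80°
I = V/|Z| = 14/129 = 108 mA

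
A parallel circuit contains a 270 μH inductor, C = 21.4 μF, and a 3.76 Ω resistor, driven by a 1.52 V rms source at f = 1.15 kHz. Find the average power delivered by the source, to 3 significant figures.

614 mW

ω = 2πf = 7226 rad/s
X_L = ωL = 1.95 Ω
X_C = 1/(ωC) = 6.47 Ω
Parallel: admittances add. Y = 1/R + 1/(jωL) + jωC
Y = (0.266 − j0.358) S
|Y| = 0.446 S → |Z| = 1/|Y| = 2.24 Ω, ∠Z = −∠Y = 53.4°
I = V/|Z| = 678 mA
P = VI cos φ = 1.52 × 0.678 × cos(53.4°) = 614 mW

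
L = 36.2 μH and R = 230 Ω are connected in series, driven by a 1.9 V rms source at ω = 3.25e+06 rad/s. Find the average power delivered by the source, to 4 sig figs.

12.44 mW

X_L = ωL = 117.6 Ω
Z = 230.0 + j117.6 Ω
|Z| = √(230.0² + 117.6²) = 258.3 Ω
∠Z = arctan(117.6/230.0) = 27.09°
I = V/|Z| = 7.355 mA
P = VI cos φ = 1.9 × 0.007355 × cos(27.09°) = 12.44 mW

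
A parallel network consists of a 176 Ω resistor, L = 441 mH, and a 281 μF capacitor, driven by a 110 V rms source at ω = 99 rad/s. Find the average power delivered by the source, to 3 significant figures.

68.7 W

X_L = ωL = 43.7 Ω
X_C = 1/(ωC) = 35.9 Ω
Parallel: admittances add. Y = 1/R + 1/(jωL) + jωC
Y = (0.00568 + j0.00491) S
|Y| = 0.00751 S → |Z| = 1/|Y| = 133 Ω, ∠Z = −∠Y = -40.9°
I = V/|Z| = 826 mA
P = VI cos φ = 110 × 0.826 × cos(-40.9°) = 68.7 W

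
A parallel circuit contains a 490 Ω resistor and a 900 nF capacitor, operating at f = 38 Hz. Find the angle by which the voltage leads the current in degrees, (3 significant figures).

-6.01°

ω = 2πf = 238.8 rad/s
X_C = 1/(ωC) = 4650 Ω
Parallel: admittances add. Y = 1/R + jωC
Y = (0.00204 + j0.000215) S
|Y| = 0.00205 S → |Z| = 1/|Y| = 487 Ω, ∠Z = −∠Y = -6.01°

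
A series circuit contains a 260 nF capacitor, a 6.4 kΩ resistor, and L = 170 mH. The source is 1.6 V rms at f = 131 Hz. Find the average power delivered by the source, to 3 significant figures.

266 μW

ω = 2πf = 823.1 rad/s
X_L = ωL = 140 Ω
X_C = 1/(ωC) = 4670 Ω
Net reactance X = X_L − X_C = -4530 Ω
Z = 6400 − j4530 Ω
|Z| = √(6400² + 4530²) = 7840 Ω
∠Z = arctan(-4530/6400) = -35.3°
I = V/|Z| = 204 μA
P = VI cos φ = 1.6 × 0.000204 × cos(-35.3°) = 266 μW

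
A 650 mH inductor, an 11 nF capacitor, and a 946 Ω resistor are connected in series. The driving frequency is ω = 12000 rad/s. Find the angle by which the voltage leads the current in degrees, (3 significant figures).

X_L = ωL = 7800 Ω
X_C = 1/(ωC) = 7580 Ω
Net reactance X = X_L − X_C = 224 Ω
Z = 946 + j224 Ω
|Z| = √(946² + 224²) = 972 Ω
∠Z = arctan(224/946) = 13.3°

13.3°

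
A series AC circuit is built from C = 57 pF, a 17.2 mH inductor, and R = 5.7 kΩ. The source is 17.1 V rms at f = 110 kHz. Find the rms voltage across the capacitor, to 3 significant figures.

ω = 2πf = 691200 rad/s
X_L = ωL = 11900 Ω
X_C = 1/(ωC) = 25400 Ω
Net reactance X = X_L − X_C = -13500 Ω
Z = 5700 − j13500 Ω
|Z| = √(5700² + 13500²) = 14700 Ω
I = V/|Z| = 1.17 mA
V_C = I·|Z_C| = 0.00117 × 25400 = 29.6 V

29.6 V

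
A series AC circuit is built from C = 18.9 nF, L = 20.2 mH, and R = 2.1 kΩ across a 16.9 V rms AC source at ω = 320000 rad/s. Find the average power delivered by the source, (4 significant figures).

X_L = ωL = 6464 Ω
X_C = 1/(ωC) = 165.3 Ω
Net reactance X = X_L − X_C = 6299 Ω
Z = 2100 + j6299 Ω
|Z| = √(2100² + 6299²) = 6640 Ω
∠Z = arctan(6299/2100) = 71.56°
I = V/|Z| = 2.545 mA
P = VI cos φ = 16.9 × 0.002545 × cos(71.56°) = 13.61 mW

13.61 mW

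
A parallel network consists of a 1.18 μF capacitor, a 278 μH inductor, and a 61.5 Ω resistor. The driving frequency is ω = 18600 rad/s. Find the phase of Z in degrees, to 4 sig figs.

84.58°

X_L = ωL = 5.171 Ω
X_C = 1/(ωC) = 45.56 Ω
Parallel: admittances add. Y = 1/R + 1/(jωL) + jωC
Y = (0.01626 − j0.1714) S
|Y| = 0.1722 S → |Z| = 1/|Y| = 5.807 Ω, ∠Z = −∠Y = 84.58°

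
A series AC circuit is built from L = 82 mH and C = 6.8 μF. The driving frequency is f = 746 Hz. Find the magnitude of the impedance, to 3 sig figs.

353 Ω

ω = 2πf = 4687 rad/s
X_L = ωL = 384 Ω
X_C = 1/(ωC) = 31.4 Ω
Net reactance X = X_L − X_C = 353 Ω
Z = j353 Ω
|Z| = √(0² + 353²) = 353 Ω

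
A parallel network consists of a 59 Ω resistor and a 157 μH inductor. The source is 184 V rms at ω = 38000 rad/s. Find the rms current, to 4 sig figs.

X_L = ωL = 5.966 Ω
Parallel: admittances add. Y = 1/R + 1/(jωL)
Y = (0.01695 − j0.1676) S
|Y| = 0.1685 S → |Z| = 1/|Y| = 5.936 Ω, ∠Z = −∠Y = 84.23°
I = V/|Z| = 184/5.936 = 31.00 A

31.00 A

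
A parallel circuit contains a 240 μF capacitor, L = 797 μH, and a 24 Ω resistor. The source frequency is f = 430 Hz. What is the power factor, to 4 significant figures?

0.2208

ω = 2πf = 2702 rad/s
X_L = ωL = 2.153 Ω
X_C = 1/(ωC) = 1.542 Ω
Parallel: admittances add. Y = 1/R + 1/(jωL) + jωC
Y = (0.04167 + j0.1840) S
|Y| = 0.1887 S → |Z| = 1/|Y| = 5.300 Ω, ∠Z = −∠Y = -77.24°
cos φ = cos(-77.24°) = 0.2208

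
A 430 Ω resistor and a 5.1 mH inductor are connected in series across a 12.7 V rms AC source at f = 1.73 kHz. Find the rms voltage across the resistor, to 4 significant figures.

ω = 2πf = 10870 rad/s
X_L = ωL = 55.44 Ω
Z = 430.0 + j55.44 Ω
|Z| = √(430.0² + 55.44²) = 433.6 Ω
I = V/|Z| = 29.29 mA
V_R = I·|Z_R| = 0.02929 × 430.0 = 12.60 V

12.60 V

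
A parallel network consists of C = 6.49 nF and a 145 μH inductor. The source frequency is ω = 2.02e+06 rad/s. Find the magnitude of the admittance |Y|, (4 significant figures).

X_L = ωL = 292.9 Ω
X_C = 1/(ωC) = 76.28 Ω
Parallel: admittances add. Y = 1/(jωL) + jωC
Y = (0 + j0.009696) S
|Y| = 0.009696 S → |Z| = 1/|Y| = 103.1 Ω, ∠Z = −∠Y = -90.00°

9.696 mS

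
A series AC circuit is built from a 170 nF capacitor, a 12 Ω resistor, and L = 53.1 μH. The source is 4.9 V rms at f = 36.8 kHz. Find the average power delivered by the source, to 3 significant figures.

ω = 2πf = 231200 rad/s
X_L = ωL = 12.3 Ω
X_C = 1/(ωC) = 25.4 Ω
Net reactance X = X_L − X_C = -13.2 Ω
Z = 12.0 − j13.2 Ω
|Z| = √(12.0² + 13.2²) = 17.8 Ω
∠Z = arctan(-13.2/12.0) = -47.6°
I = V/|Z| = 275 mA
P = VI cos φ = 4.9 × 0.275 × cos(-47.6°) = 908 mW

908 mW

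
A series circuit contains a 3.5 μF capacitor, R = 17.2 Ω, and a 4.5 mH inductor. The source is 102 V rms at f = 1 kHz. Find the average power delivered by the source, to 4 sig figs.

ω = 2πf = 6283 rad/s
X_L = ωL = 28.27 Ω
X_C = 1/(ωC) = 45.47 Ω
Net reactance X = X_L − X_C = -17.20 Ω
Z = 17.20 − j17.20 Ω
|Z| = √(17.20² + 17.20²) = 24.32 Ω
∠Z = arctan(-17.20/17.20) = -45.00°
I = V/|Z| = 4.193 A
P = VI cos φ = 102 × 4.193 × cos(-45.00°) = 302.5 W

302.5 W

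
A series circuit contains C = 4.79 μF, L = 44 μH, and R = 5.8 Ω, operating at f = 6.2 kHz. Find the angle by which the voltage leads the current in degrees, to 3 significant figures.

ω = 2πf = 38960 rad/s
X_L = ωL = 1.71 Ω
X_C = 1/(ωC) = 5.36 Ω
Net reactance X = X_L − X_C = -3.65 Ω
Z = 5.80 − j3.65 Ω
|Z| = √(5.80² + 3.65²) = 6.85 Ω
∠Z = arctan(-3.65/5.80) = -32.1°

-32.1°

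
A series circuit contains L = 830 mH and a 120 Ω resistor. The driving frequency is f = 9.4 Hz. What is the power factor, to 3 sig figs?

ω = 2πf = 59.06 rad/s
X_L = ωL = 49.0 Ω
Z = 120 + j49.0 Ω
|Z| = √(120² + 49.0²) = 130 Ω
∠Z = arctan(49.0/120) = 22.2°
cos φ = cos(22.2°) = 0.926

0.926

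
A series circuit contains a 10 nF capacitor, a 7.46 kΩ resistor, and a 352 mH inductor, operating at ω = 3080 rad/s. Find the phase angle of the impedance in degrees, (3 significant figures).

X_L = ωL = 1080 Ω
X_C = 1/(ωC) = 32500 Ω
Net reactance X = X_L − X_C = -31400 Ω
Z = 7460 − j31400 Ω
|Z| = √(7460² + 31400²) = 32300 Ω
∠Z = arctan(-31400/7460) = -76.6°

-76.6°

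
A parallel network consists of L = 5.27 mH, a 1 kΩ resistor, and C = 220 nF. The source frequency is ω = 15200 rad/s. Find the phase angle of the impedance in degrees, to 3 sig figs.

X_L = ωL = 80.1 Ω
X_C = 1/(ωC) = 299 Ω
Parallel: admittances add. Y = 1/R + 1/(jωL) + jωC
Y = (0.00100 − j0.00914) S
|Y| = 0.00919 S → |Z| = 1/|Y| = 109 Ω, ∠Z = −∠Y = 83.8°

83.8°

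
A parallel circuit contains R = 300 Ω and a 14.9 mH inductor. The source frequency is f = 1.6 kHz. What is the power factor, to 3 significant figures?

ω = 2πf = 10050 rad/s
X_L = ωL = 150 Ω
Parallel: admittances add. Y = 1/R + 1/(jωL)
Y = (0.00333 − j0.00668) S
|Y| = 0.00746 S → |Z| = 1/|Y| = 134 Ω, ∠Z = −∠Y = 63.5°
cos φ = cos(63.5°) = 0.447

0.447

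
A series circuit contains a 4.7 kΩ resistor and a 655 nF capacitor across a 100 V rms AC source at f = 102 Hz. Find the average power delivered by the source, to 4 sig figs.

1.693 W

ω = 2πf = 640.9 rad/s
X_C = 1/(ωC) = 2382 Ω
Z = 4700 − j2382 Ω
|Z| = √(4700² + 2382²) = 5269 Ω
∠Z = arctan(-2382/4700) = -26.88°
I = V/|Z| = 18.98 mA
P = VI cos φ = 100 × 0.01898 × cos(-26.88°) = 1.693 W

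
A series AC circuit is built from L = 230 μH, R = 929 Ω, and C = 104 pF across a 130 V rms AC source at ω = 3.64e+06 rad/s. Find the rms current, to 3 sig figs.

64.1 mA

X_L = ωL = 837 Ω
X_C = 1/(ωC) = 2640 Ω
Net reactance X = X_L − X_C = -1800 Ω
Z = 929 − j1800 Ω
|Z| = √(929² + 1800²) = 2030 Ω
I = V/|Z| = 130/2030 = 64.1 mA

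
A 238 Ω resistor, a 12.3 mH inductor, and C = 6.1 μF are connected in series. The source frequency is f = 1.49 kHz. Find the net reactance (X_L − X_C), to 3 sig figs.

97.6 Ω

ω = 2πf = 9362 rad/s
X_L = ωL = 115 Ω
X_C = 1/(ωC) = 17.5 Ω
X = 115 − 17.5 = 97.6 Ω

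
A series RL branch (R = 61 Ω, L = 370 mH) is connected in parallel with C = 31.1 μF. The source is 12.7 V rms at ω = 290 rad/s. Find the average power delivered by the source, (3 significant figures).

646 mW

X_L = ωL = 107 Ω
X_C = 1/(ωC) = 111 Ω
Branch 1 (R+jX_L): Z₁ = 61.0 + j107 Ω, |Z₁| = 123 Ω
Branch 2 (−jX_C): Z₂ = −j111 Ω
Parallel: Z = Z₁Z₂/(Z₁+Z₂), |Z| = 224 Ω, ∠Z = -26.3°
I = V/|Z| = 56.7 mA
P = VI cos φ = 12.7 × 0.0567 × cos(-26.3°) = 646 mW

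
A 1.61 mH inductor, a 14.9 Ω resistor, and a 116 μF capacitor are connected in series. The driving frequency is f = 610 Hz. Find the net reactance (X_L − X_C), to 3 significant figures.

3.92 Ω

ω = 2πf = 3833 rad/s
X_L = ωL = 6.17 Ω
X_C = 1/(ωC) = 2.25 Ω
X = 6.17 − 2.25 = 3.92 Ω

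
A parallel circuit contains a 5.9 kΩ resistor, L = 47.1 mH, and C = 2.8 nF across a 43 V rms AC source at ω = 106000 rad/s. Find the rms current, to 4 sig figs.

8.387 mA

X_L = ωL = 4993 Ω
X_C = 1/(ωC) = 3369 Ω
Parallel: admittances add. Y = 1/R + 1/(jωL) + jωC
Y = (0.0001695 + j9.65e-05) S
|Y| = 0.0001950 S → |Z| = 1/|Y| = 5127 Ω, ∠Z = −∠Y = -29.66°
I = V/|Z| = 43/5127 = 8.387 mA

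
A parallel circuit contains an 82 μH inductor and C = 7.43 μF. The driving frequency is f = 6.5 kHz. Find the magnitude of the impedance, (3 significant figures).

ω = 2πf = 40840 rad/s
X_L = ωL = 3.35 Ω
X_C = 1/(ωC) = 3.30 Ω
Parallel: admittances add. Y = 1/(jωL) + jωC
Y = (0 + j0.00484) S
|Y| = 0.00484 S → |Z| = 1/|Y| = 206 Ω, ∠Z = −∠Y = -90.0°

206 Ω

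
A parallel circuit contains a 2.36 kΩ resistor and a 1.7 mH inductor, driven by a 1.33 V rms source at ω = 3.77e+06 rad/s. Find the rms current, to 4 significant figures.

X_L = ωL = 6409 Ω
Parallel: admittances add. Y = 1/R + 1/(jωL)
Y = (0.0004237 − j0.0001560) S
|Y| = 0.0004515 S → |Z| = 1/|Y| = 2215 Ω, ∠Z = −∠Y = 20.22°
I = V/|Z| = 1.33/2215 = 600.6 μA

600.6 μA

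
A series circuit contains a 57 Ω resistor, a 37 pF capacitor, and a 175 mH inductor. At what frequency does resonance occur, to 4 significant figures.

62.55 kHz

ω₀ = 1/√(LC) = 1/√(0.175 × 3.7e-11) = 393000 rad/s
f₀ = ω₀/(2π) = 62.55 kHz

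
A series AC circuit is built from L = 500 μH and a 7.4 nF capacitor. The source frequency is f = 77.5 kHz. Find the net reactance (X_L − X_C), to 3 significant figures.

-34.0 Ω

ω = 2πf = 486900 rad/s
X_L = ωL = 243 Ω
X_C = 1/(ωC) = 278 Ω
X = 243 − 278 = -34.0 Ω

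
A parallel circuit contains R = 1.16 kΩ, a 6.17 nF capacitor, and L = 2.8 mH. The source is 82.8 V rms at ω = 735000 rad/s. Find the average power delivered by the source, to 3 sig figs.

X_L = ωL = 2060 Ω
X_C = 1/(ωC) = 221 Ω
Parallel: admittances add. Y = 1/R + 1/(jωL) + jωC
Y = (0.000862 + j0.00405) S
|Y| = 0.00414 S → |Z| = 1/|Y| = 242 Ω, ∠Z = −∠Y = -78.0°
I = V/|Z| = 343 mA
P = VI cos φ = 82.8 × 0.343 × cos(-78.0°) = 5.91 W

5.91 W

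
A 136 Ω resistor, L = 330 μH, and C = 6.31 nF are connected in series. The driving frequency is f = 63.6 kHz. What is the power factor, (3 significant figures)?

ω = 2πf = 399600 rad/s
X_L = ωL = 132 Ω
X_C = 1/(ωC) = 397 Ω
Net reactance X = X_L − X_C = -265 Ω
Z = 136 − j265 Ω
|Z| = √(136² + 265²) = 298 Ω
∠Z = arctan(-265/136) = -62.8°
cos φ = cos(-62.8°) = 0.457

0.457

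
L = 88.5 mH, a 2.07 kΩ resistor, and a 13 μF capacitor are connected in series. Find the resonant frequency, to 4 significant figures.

ω₀ = 1/√(LC) = 1/√(0.0885 × 1.3e-05) = 932.3 rad/s
f₀ = ω₀/(2π) = 148.4 Hz

148.4 Hz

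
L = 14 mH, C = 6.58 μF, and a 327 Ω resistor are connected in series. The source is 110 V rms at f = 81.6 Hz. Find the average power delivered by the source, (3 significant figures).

ω = 2πf = 512.7 rad/s
X_L = ωL = 7.18 Ω
X_C = 1/(ωC) = 296 Ω
Net reactance X = X_L − X_C = -289 Ω
Z = 327 − j289 Ω
|Z| = √(327² + 289²) = 437 Ω
∠Z = arctan(-289/327) = -41.5°
I = V/|Z| = 252 mA
P = VI cos φ = 110 × 0.252 × cos(-41.5°) = 20.8 W

20.8 W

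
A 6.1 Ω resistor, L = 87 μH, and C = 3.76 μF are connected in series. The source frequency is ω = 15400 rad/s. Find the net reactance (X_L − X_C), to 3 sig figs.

-15.9 Ω

X_L = ωL = 1.34 Ω
X_C = 1/(ωC) = 17.3 Ω
X = 1.34 − 17.3 = -15.9 Ω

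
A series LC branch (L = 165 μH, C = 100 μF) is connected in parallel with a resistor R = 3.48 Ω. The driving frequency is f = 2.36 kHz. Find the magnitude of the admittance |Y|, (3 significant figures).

633 mS

ω = 2πf = 14830 rad/s
X_L = ωL = 2.45 Ω
X_C = 1/(ωC) = 0.674 Ω
Branch 1: Z₁ = R = 3.48 Ω
Branch 2 (series LC): Z₂ = j(X_L − X_C) = j1.77 Ω
Parallel: Z = Z₁Z₂/(Z₁+Z₂), |Z| = 1.58 Ω, ∠Z = 63.0°
|Y| = 1/|Z| = 633 mS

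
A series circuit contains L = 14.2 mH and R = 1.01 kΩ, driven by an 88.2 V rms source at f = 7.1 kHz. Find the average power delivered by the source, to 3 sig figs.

5.53 W

ω = 2πf = 44610 rad/s
X_L = ωL = 633 Ω
Z = 1010 + j633 Ω
|Z| = √(1010² + 633²) = 1190 Ω
∠Z = arctan(633/1010) = 32.1°
I = V/|Z| = 74.0 mA
P = VI cos φ = 88.2 × 0.0740 × cos(32.1°) = 5.53 W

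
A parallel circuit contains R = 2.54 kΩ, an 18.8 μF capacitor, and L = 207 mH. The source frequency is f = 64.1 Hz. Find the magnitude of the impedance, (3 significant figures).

ω = 2πf = 402.8 rad/s
X_L = ωL = 83.4 Ω
X_C = 1/(ωC) = 132 Ω
Parallel: admittances add. Y = 1/R + 1/(jωL) + jωC
Y = (0.000394 − j0.00442) S
|Y| = 0.00444 S → |Z| = 1/|Y| = 225 Ω, ∠Z = −∠Y = 84.9°

225 Ω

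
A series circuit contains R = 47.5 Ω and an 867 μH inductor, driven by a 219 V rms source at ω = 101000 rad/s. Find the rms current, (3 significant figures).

X_L = ωL = 87.6 Ω
Z = 47.5 + j87.6 Ω
|Z| = √(47.5² + 87.6²) = 99.6 Ω
I = V/|Z| = 219/99.6 = 2.20 A

2.20 A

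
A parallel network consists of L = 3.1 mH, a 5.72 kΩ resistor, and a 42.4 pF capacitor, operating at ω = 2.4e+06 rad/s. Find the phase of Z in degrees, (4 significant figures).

X_L = ωL = 7440 Ω
X_C = 1/(ωC) = 9827 Ω
Parallel: admittances add. Y = 1/R + 1/(jωL) + jωC
Y = (0.0001748 − j3.265e-05) S
|Y| = 0.0001778 S → |Z| = 1/|Y| = 5623 Ω, ∠Z = −∠Y = 10.58°

10.58°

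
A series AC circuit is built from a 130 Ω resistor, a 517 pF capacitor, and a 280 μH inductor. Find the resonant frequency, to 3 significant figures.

ω₀ = 1/√(LC) = 1/√(0.00028 × 5.17e-10) = 2.628e+06 rad/s
f₀ = ω₀/(2π) = 418 kHz

418 kHz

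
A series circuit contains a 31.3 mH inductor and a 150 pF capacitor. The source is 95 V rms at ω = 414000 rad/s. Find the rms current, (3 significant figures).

X_L = ωL = 13000 Ω
X_C = 1/(ωC) = 16100 Ω
Net reactance X = X_L − X_C = -3140 Ω
Z = − j3140 Ω
|Z| = √(0² + 3140²) = 3140 Ω
I = V/|Z| = 95/3140 = 30.2 mA

30.2 mA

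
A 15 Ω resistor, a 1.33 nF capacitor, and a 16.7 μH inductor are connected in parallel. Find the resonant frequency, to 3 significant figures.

1.07 MHz

ω₀ = 1/√(LC) = 1/√(1.67e-05 × 1.33e-09) = 6.71e+06 rad/s
f₀ = ω₀/(2π) = 1.07 MHz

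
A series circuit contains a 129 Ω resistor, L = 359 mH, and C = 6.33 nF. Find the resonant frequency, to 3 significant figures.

3.34 kHz

ω₀ = 1/√(LC) = 1/√(0.359 × 6.33e-09) = 20980 rad/s
f₀ = ω₀/(2π) = 3.34 kHz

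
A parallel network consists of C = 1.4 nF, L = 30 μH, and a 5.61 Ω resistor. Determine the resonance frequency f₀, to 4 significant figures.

ω₀ = 1/√(LC) = 1/√(3e-05 × 1.4e-09) = 4.88e+06 rad/s
f₀ = ω₀/(2π) = 776.6 kHz

776.6 kHz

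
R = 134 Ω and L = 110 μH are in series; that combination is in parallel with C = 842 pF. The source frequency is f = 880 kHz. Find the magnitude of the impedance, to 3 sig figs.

322 Ω

ω = 2πf = 5.529e+06 rad/s
X_L = ωL = 608 Ω
X_C = 1/(ωC) = 215 Ω
Branch 1 (R+jX_L): Z₁ = 134 + j608 Ω, |Z₁| = 623 Ω
Branch 2 (−jX_C): Z₂ = −j215 Ω
Parallel: Z = Z₁Z₂/(Z₁+Z₂), |Z| = 322 Ω, ∠Z = -83.6°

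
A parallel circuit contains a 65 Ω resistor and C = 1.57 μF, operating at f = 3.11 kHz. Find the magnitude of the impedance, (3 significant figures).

ω = 2πf = 19540 rad/s
X_C = 1/(ωC) = 32.6 Ω
Parallel: admittances add. Y = 1/R + jωC
Y = (0.0154 + j0.0307) S
|Y| = 0.0343 S → |Z| = 1/|Y| = 29.1 Ω, ∠Z = −∠Y = -63.4°

29.1 Ω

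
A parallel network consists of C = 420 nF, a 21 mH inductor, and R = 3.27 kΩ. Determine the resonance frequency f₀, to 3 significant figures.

1.69 kHz

ω₀ = 1/√(LC) = 1/√(0.021 × 4.2e-07) = 10650 rad/s
f₀ = ω₀/(2π) = 1.69 kHz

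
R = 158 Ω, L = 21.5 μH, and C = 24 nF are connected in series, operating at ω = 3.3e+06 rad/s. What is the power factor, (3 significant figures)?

X_L = ωL = 71.0 Ω
X_C = 1/(ωC) = 12.6 Ω
Net reactance X = X_L − X_C = 58.3 Ω
Z = 158 + j58.3 Ω
|Z| = √(158² + 58.3²) = 168 Ω
∠Z = arctan(58.3/158) = 20.3°
cos φ = cos(20.3°) = 0.938

0.938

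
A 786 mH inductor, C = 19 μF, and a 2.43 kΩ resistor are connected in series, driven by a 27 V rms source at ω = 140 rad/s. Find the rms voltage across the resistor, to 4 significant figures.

26.84 V

X_L = ωL = 110.0 Ω
X_C = 1/(ωC) = 375.9 Ω
Net reactance X = X_L − X_C = -265.9 Ω
Z = 2430 − j265.9 Ω
|Z| = √(2430² + 265.9²) = 2445 Ω
I = V/|Z| = 11.05 mA
V_R = I·|Z_R| = 0.01105 × 2430 = 26.84 V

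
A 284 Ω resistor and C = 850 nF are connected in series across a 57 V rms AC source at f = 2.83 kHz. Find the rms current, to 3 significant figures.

ω = 2πf = 17780 rad/s
X_C = 1/(ωC) = 66.2 Ω
Z = 284 − j66.2 Ω
|Z| = √(284² + 66.2²) = 292 Ω
I = V/|Z| = 57/292 = 195 mA

195 mA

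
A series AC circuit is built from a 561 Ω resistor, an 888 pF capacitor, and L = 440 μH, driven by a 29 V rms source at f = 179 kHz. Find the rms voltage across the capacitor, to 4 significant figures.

38.42 V

ω = 2πf = 1.125e+06 rad/s
X_L = ωL = 494.9 Ω
X_C = 1/(ωC) = 1001 Ω
Net reactance X = X_L − X_C = -506.4 Ω
Z = 561.0 − j506.4 Ω
|Z| = √(561.0² + 506.4²) = 755.8 Ω
I = V/|Z| = 38.37 mA
V_C = I·|Z_C| = 0.03837 × 1001 = 38.42 V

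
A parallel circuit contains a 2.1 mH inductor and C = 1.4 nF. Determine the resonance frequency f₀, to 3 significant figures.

ω₀ = 1/√(LC) = 1/√(0.0021 × 1.4e-09) = 583200 rad/s
f₀ = ω₀/(2π) = 92.8 kHz

92.8 kHz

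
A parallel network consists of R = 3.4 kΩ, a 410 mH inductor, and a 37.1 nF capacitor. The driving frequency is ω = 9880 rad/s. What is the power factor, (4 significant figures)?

0.9262

X_L = ωL = 4051 Ω
X_C = 1/(ωC) = 2728 Ω
Parallel: admittances add. Y = 1/R + 1/(jωL) + jωC
Y = (0.0002941 + j0.0001197) S
|Y| = 0.0003175 S → |Z| = 1/|Y| = 3149 Ω, ∠Z = −∠Y = -22.14°
cos φ = cos(-22.14°) = 0.9262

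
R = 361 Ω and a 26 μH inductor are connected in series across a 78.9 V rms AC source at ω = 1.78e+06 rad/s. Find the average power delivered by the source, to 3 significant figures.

17.0 W

X_L = ωL = 46.3 Ω
Z = 361 + j46.3 Ω
|Z| = √(361² + 46.3²) = 364 Ω
∠Z = arctan(46.3/361) = 7.31°
I = V/|Z| = 217 mA
P = VI cos φ = 78.9 × 0.217 × cos(7.31°) = 17.0 W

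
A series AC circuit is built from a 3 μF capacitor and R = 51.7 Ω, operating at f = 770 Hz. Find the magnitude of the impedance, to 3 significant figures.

ω = 2πf = 4838 rad/s
X_C = 1/(ωC) = 68.9 Ω
Z = 51.7 − j68.9 Ω
|Z| = √(51.7² + 68.9²) = 86.1 Ω

86.1 Ω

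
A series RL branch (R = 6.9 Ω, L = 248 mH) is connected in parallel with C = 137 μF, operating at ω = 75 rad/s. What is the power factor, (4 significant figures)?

X_L = ωL = 18.60 Ω
X_C = 1/(ωC) = 97.32 Ω
Branch 1 (R+jX_L): Z₁ = 6.900 + j18.60 Ω, |Z₁| = 19.84 Ω
Branch 2 (−jX_C): Z₂ = −j97.32 Ω
Parallel: Z = Z₁Z₂/(Z₁+Z₂), |Z| = 24.43 Ω, ∠Z = 64.64°
cos φ = cos(64.64°) = 0.4283

0.4283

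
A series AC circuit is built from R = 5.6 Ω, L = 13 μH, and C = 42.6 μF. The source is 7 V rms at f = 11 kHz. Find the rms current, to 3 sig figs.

1.24 A

ω = 2πf = 69120 rad/s
X_L = ωL = 0.898 Ω
X_C = 1/(ωC) = 0.340 Ω
Net reactance X = X_L − X_C = 0.559 Ω
Z = 5.60 + j0.559 Ω
|Z| = √(5.60² + 0.559²) = 5.63 Ω
I = V/|Z| = 7/5.63 = 1.24 A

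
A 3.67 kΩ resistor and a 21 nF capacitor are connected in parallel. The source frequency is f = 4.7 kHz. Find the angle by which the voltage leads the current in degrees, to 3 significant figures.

-66.3°

ω = 2πf = 29530 rad/s
X_C = 1/(ωC) = 1610 Ω
Parallel: admittances add. Y = 1/R + jωC
Y = (0.000272 + j0.000620) S
|Y| = 0.000677 S → |Z| = 1/|Y| = 1480 Ω, ∠Z = −∠Y = -66.3°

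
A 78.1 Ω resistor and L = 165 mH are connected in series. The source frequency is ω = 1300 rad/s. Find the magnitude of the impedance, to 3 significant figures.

228 Ω

X_L = ωL = 214 Ω
Z = 78.1 + j214 Ω
|Z| = √(78.1² + 214²) = 228 Ω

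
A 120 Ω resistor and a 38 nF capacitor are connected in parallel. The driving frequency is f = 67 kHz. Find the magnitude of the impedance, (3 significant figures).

55.4 Ω

ω = 2πf = 421000 rad/s
X_C = 1/(ωC) = 62.5 Ω
Parallel: admittances add. Y = 1/R + jωC
Y = (0.00833 + j0.0160) S
|Y| = 0.0180 S → |Z| = 1/|Y| = 55.4 Ω, ∠Z = −∠Y = -62.5°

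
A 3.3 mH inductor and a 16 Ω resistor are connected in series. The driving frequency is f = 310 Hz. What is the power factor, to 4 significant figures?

0.9279

ω = 2πf = 1948 rad/s
X_L = ωL = 6.428 Ω
Z = 16.00 + j6.428 Ω
|Z| = √(16.00² + 6.428²) = 17.24 Ω
∠Z = arctan(6.428/16.00) = 21.89°
cos φ = cos(21.89°) = 0.9279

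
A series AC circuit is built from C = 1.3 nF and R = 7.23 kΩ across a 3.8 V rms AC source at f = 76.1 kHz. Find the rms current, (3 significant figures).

513 μA

ω = 2πf = 478200 rad/s
X_C = 1/(ωC) = 1610 Ω
Z = 7230 − j1610 Ω
|Z| = √(7230² + 1610²) = 7410 Ω
I = V/|Z| = 3.8/7410 = 513 μA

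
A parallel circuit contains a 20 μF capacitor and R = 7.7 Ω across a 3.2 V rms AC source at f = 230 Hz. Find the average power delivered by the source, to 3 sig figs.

1.33 W

ω = 2πf = 1445 rad/s
X_C = 1/(ωC) = 34.6 Ω
Parallel: admittances add. Y = 1/R + jωC
Y = (0.130 + j0.0289) S
|Y| = 0.133 S → |Z| = 1/|Y| = 7.52 Ω, ∠Z = −∠Y = -12.5°
I = V/|Z| = 426 mA
P = VI cos φ = 3.2 × 0.426 × cos(-12.5°) = 1.33 W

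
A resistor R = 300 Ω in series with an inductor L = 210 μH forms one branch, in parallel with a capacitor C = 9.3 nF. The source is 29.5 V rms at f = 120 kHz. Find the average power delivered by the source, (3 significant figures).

ω = 2πf = 754000 rad/s
X_L = ωL = 158 Ω
X_C = 1/(ωC) = 143 Ω
Branch 1 (R+jX_L): Z₁ = 300 + j158 Ω, |Z₁| = 339 Ω
Branch 2 (−jX_C): Z₂ = −j143 Ω
Parallel: Z = Z₁Z₂/(Z₁+Z₂), |Z| = 161 Ω, ∠Z = -65.2°
I = V/|Z| = 183 mA
P = VI cos φ = 29.5 × 0.183 × cos(-65.2°) = 2.27 W

2.27 W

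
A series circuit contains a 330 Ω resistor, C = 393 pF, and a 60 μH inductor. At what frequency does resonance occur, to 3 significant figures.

ω₀ = 1/√(LC) = 1/√(6e-05 × 3.93e-10) = 6.512e+06 rad/s
f₀ = ω₀/(2π) = 1.04 MHz

1.04 MHz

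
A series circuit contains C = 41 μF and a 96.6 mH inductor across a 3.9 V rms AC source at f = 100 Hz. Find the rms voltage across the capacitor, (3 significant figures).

6.92 V

ω = 2πf = 628.3 rad/s
X_L = ωL = 60.7 Ω
X_C = 1/(ωC) = 38.8 Ω
Net reactance X = X_L − X_C = 21.9 Ω
Z = j21.9 Ω
|Z| = √(0² + 21.9²) = 21.9 Ω
I = V/|Z| = 178 mA
V_C = I·|Z_C| = 0.178 × 38.8 = 6.92 V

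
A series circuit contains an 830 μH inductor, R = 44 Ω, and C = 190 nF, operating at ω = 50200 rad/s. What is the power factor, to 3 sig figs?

0.572

X_L = ωL = 41.7 Ω
X_C = 1/(ωC) = 105 Ω
Net reactance X = X_L − X_C = -63.2 Ω
Z = 44.0 − j63.2 Ω
|Z| = √(44.0² + 63.2²) = 77.0 Ω
∠Z = arctan(-63.2/44.0) = -55.1°
cos φ = cos(-55.1°) = 0.572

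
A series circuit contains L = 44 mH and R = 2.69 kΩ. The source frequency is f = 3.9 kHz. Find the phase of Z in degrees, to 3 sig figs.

ω = 2πf = 24500 rad/s
X_L = ωL = 1080 Ω
Z = 2690 + j1080 Ω
|Z| = √(2690² + 1080²) = 2900 Ω
∠Z = arctan(1080/2690) = 21.8°

21.8°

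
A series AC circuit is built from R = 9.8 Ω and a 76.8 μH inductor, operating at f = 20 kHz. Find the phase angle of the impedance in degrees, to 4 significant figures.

44.56°

ω = 2πf = 125700 rad/s
X_L = ωL = 9.651 Ω
Z = 9.800 + j9.651 Ω
|Z| = √(9.800² + 9.651²) = 13.75 Ω
∠Z = arctan(9.651/9.800) = 44.56°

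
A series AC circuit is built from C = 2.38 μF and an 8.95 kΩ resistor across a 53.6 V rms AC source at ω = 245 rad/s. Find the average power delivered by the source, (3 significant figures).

X_C = 1/(ωC) = 1710 Ω
Z = 8950 − j1710 Ω
|Z| = √(8950² + 1710²) = 9110 Ω
∠Z = arctan(-1710/8950) = -10.8°
I = V/|Z| = 5.88 mA
P = VI cos φ = 53.6 × 0.00588 × cos(-10.8°) = 310 mW

310 mW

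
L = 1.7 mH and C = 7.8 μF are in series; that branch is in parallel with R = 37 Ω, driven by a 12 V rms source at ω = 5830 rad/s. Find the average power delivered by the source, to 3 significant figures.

3.89 W

X_L = ωL = 9.91 Ω
X_C = 1/(ωC) = 22.0 Ω
Branch 1: Z₁ = R = 37.0 Ω
Branch 2 (series LC): Z₂ = j(X_L − X_C) = −j12.1 Ω
Parallel: Z = Z₁Z₂/(Z₁+Z₂), |Z| = 11.5 Ω, ∠Z = -71.9°
I = V/|Z| = 1.05 A
P = VI cos φ = 12 × 1.05 × cos(-71.9°) = 3.89 W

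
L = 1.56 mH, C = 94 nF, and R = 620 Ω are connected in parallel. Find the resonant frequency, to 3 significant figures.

13.1 kHz

ω₀ = 1/√(LC) = 1/√(0.00156 × 9.4e-08) = 82580 rad/s
f₀ = ω₀/(2π) = 13.1 kHz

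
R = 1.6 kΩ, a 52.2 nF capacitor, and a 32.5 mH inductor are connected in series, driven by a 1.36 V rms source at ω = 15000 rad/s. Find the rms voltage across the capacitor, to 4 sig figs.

0.9735 V

X_L = ωL = 487.5 Ω
X_C = 1/(ωC) = 1277 Ω
Net reactance X = X_L − X_C = -789.6 Ω
Z = 1600 − j789.6 Ω
|Z| = √(1600² + 789.6²) = 1784 Ω
I = V/|Z| = 762.2 μA
V_C = I·|Z_C| = 0.0007622 × 1277 = 0.9735 V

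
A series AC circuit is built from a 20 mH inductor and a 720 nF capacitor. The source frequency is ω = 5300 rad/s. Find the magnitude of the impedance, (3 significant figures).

X_L = ωL = 106 Ω
X_C = 1/(ωC) = 262 Ω
Net reactance X = X_L − X_C = -156 Ω
Z = − j156 Ω
|Z| = √(0² + 156²) = 156 Ω

156 Ω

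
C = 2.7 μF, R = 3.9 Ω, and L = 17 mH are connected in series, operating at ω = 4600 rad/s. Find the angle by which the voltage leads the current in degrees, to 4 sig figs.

-30.70°

X_L = ωL = 78.20 Ω
X_C = 1/(ωC) = 80.52 Ω
Net reactance X = X_L − X_C = -2.315 Ω
Z = 3.900 − j2.315 Ω
|Z| = √(3.900² + 2.315²) = 4.535 Ω
∠Z = arctan(-2.315/3.900) = -30.70°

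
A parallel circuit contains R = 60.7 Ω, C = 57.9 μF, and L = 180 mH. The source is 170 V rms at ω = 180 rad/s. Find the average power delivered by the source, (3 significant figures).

X_L = ωL = 32.4 Ω
X_C = 1/(ωC) = 96.0 Ω
Parallel: admittances add. Y = 1/R + 1/(jωL) + jωC
Y = (0.0165 − j0.0204) S
|Y| = 0.0263 S → |Z| = 1/|Y| = 38.1 Ω, ∠Z = −∠Y = 51.1°
I = V/|Z| = 4.46 A
P = VI cos φ = 170 × 4.46 × cos(51.1°) = 476 W

476 W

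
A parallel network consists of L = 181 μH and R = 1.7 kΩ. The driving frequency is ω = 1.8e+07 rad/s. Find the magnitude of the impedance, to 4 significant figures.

1507 Ω

X_L = ωL = 3258 Ω
Parallel: admittances add. Y = 1/R + 1/(jωL)
Y = (0.0005882 − j0.0003069) S
|Y| = 0.0006635 S → |Z| = 1/|Y| = 1507 Ω, ∠Z = −∠Y = 27.56°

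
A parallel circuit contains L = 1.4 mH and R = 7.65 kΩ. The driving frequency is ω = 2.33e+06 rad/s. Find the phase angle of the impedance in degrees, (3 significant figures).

66.9°

X_L = ωL = 3260 Ω
Parallel: admittances add. Y = 1/R + 1/(jωL)
Y = (0.000131 − j0.000307) S
|Y| = 0.000333 S → |Z| = 1/|Y| = 3000 Ω, ∠Z = −∠Y = 66.9°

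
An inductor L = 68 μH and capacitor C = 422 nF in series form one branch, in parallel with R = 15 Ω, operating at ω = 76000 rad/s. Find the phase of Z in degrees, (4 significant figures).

X_L = ωL = 5.168 Ω
X_C = 1/(ωC) = 31.18 Ω
Branch 1: Z₁ = R = 15.00 Ω
Branch 2 (series LC): Z₂ = j(X_L − X_C) = −j26.01 Ω
Parallel: Z = Z₁Z₂/(Z₁+Z₂), |Z| = 12.99 Ω, ∠Z = -29.97°

-29.97°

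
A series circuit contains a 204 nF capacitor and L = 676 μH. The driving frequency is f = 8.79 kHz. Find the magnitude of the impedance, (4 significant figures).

51.42 Ω

ω = 2πf = 55230 rad/s
X_L = ωL = 37.33 Ω
X_C = 1/(ωC) = 88.76 Ω
Net reactance X = X_L − X_C = -51.42 Ω
Z = − j51.42 Ω
|Z| = √(0² + 51.42²) = 51.42 Ω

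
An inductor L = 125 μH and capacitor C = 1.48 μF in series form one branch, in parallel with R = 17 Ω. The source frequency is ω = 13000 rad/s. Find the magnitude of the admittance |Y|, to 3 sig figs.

62.1 mS

X_L = ωL = 1.62 Ω
X_C = 1/(ωC) = 52.0 Ω
Branch 1: Z₁ = R = 17.0 Ω
Branch 2 (series LC): Z₂ = j(X_L − X_C) = −j50.4 Ω
Parallel: Z = Z₁Z₂/(Z₁+Z₂), |Z| = 16.1 Ω, ∠Z = -18.7°
|Y| = 1/|Z| = 62.1 mS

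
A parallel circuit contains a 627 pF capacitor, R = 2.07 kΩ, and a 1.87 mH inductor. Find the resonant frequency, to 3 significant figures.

ω₀ = 1/√(LC) = 1/√(0.00187 × 6.27e-10) = 923500 rad/s
f₀ = ω₀/(2π) = 147 kHz

147 kHz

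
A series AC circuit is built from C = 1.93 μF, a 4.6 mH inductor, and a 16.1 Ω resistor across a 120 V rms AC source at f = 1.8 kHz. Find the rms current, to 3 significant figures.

6.95 A

ω = 2πf = 11310 rad/s
X_L = ωL = 52.0 Ω
X_C = 1/(ωC) = 45.8 Ω
Net reactance X = X_L − X_C = 6.21 Ω
Z = 16.1 + j6.21 Ω
|Z| = √(16.1² + 6.21²) = 17.3 Ω
I = V/|Z| = 120/17.3 = 6.95 A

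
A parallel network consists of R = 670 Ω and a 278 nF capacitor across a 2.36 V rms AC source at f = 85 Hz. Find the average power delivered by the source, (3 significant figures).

8.31 mW

ω = 2πf = 534.1 rad/s
X_C = 1/(ωC) = 6740 Ω
Parallel: admittances add. Y = 1/R + jωC
Y = (0.00149 + j0.000148) S
|Y| = 0.00150 S → |Z| = 1/|Y| = 667 Ω, ∠Z = −∠Y = -5.68°
I = V/|Z| = 3.54 mA
P = VI cos φ = 2.36 × 0.00354 × cos(-5.68°) = 8.31 mW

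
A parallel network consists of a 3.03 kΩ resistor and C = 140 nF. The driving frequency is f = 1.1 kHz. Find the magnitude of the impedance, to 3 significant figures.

978 Ω

ω = 2πf = 6912 rad/s
X_C = 1/(ωC) = 1030 Ω
Parallel: admittances add. Y = 1/R + jωC
Y = (0.000330 + j0.000968) S
|Y| = 0.00102 S → |Z| = 1/|Y| = 978 Ω, ∠Z = −∠Y = -71.2°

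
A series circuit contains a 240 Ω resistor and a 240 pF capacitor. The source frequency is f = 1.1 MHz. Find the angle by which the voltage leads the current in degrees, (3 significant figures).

-68.3°

ω = 2πf = 6.912e+06 rad/s
X_C = 1/(ωC) = 603 Ω
Z = 240 − j603 Ω
|Z| = √(240² + 603²) = 649 Ω
∠Z = arctan(-603/240) = -68.3°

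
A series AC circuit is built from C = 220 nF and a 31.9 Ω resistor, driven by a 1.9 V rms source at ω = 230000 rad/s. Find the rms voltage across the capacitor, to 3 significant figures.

X_C = 1/(ωC) = 19.8 Ω
Z = 31.9 − j19.8 Ω
|Z| = √(31.9² + 19.8²) = 37.5 Ω
I = V/|Z| = 50.6 mA
V_C = I·|Z_C| = 0.0506 × 19.8 = 1.00 V

1.00 V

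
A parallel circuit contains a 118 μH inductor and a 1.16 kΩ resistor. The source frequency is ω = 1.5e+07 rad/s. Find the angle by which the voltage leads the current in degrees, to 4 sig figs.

X_L = ωL = 1770 Ω
Parallel: admittances add. Y = 1/R + 1/(jωL)
Y = (0.0008621 − j0.0005650) S
|Y| = 0.001031 S → |Z| = 1/|Y| = 970.2 Ω, ∠Z = −∠Y = 33.24°

33.24°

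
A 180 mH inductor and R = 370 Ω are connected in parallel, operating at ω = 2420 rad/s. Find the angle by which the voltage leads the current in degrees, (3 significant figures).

X_L = ωL = 436 Ω
Parallel: admittances add. Y = 1/R + 1/(jωL)
Y = (0.00270 − j0.00230) S
|Y| = 0.00355 S → |Z| = 1/|Y| = 282 Ω, ∠Z = −∠Y = 40.3°

40.3°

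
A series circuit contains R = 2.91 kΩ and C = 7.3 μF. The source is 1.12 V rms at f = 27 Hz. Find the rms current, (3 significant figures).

ω = 2πf = 169.6 rad/s
X_C = 1/(ωC) = 807 Ω
Z = 2910 − j807 Ω
|Z| = √(2910² + 807²) = 3020 Ω
I = V/|Z| = 1.12/3020 = 371 μA

371 μA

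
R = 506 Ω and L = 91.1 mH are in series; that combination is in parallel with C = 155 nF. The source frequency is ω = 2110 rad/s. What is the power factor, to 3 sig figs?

0.982

X_L = ωL = 192 Ω
X_C = 1/(ωC) = 3060 Ω
Branch 1 (R+jX_L): Z₁ = 506 + j192 Ω, |Z₁| = 541 Ω
Branch 2 (−jX_C): Z₂ = −j3060 Ω
Parallel: Z = Z₁Z₂/(Z₁+Z₂), |Z| = 569 Ω, ∠Z = 10.8°
cos φ = cos(10.8°) = 0.982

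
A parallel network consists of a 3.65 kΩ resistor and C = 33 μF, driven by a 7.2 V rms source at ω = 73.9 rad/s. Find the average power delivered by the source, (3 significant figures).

14.2 mW

X_C = 1/(ωC) = 410 Ω
Parallel: admittances add. Y = 1/R + jωC
Y = (0.000274 + j0.00244) S
|Y| = 0.00245 S → |Z| = 1/|Y| = 407 Ω, ∠Z = −∠Y = -83.6°
I = V/|Z| = 17.7 mA
P = VI cos φ = 7.2 × 0.0177 × cos(-83.6°) = 14.2 mW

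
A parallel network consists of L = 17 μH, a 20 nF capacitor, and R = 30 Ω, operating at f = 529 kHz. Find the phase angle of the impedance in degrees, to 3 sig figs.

ω = 2πf = 3.324e+06 rad/s
X_L = ωL = 56.5 Ω
X_C = 1/(ωC) = 15.0 Ω
Parallel: admittances add. Y = 1/R + 1/(jωL) + jωC
Y = (0.0333 + j0.0488) S
|Y| = 0.0591 S → |Z| = 1/|Y| = 16.9 Ω, ∠Z = −∠Y = -55.7°

-55.7°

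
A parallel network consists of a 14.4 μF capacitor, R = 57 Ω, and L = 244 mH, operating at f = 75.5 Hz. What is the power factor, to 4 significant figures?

0.9947

ω = 2πf = 474.4 rad/s
X_L = ωL = 115.7 Ω
X_C = 1/(ωC) = 146.4 Ω
Parallel: admittances add. Y = 1/R + 1/(jωL) + jωC
Y = (0.01754 − j0.001808) S
|Y| = 0.01764 S → |Z| = 1/|Y| = 56.70 Ω, ∠Z = −∠Y = 5.885°
cos φ = cos(5.885°) = 0.9947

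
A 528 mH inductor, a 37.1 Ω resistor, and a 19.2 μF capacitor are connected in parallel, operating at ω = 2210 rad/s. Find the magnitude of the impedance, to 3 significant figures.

X_L = ωL = 1170 Ω
X_C = 1/(ωC) = 23.6 Ω
Parallel: admittances add. Y = 1/R + 1/(jωL) + jωC
Y = (0.0270 + j0.0416) S
|Y| = 0.0495 S → |Z| = 1/|Y| = 20.2 Ω, ∠Z = −∠Y = -57.0°

20.2 Ω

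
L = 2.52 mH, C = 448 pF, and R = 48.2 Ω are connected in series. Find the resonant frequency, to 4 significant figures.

ω₀ = 1/√(LC) = 1/√(0.00252 × 4.48e-10) = 941200 rad/s
f₀ = ω₀/(2π) = 149.8 kHz

149.8 kHz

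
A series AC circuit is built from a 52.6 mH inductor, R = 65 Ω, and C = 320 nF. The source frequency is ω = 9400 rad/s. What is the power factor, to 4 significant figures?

X_L = ωL = 494.4 Ω
X_C = 1/(ωC) = 332.4 Ω
Net reactance X = X_L − X_C = 162.0 Ω
Z = 65.00 + j162.0 Ω
|Z| = √(65.00² + 162.0²) = 174.5 Ω
∠Z = arctan(162.0/65.00) = 68.14°
cos φ = cos(68.14°) = 0.3724

0.3724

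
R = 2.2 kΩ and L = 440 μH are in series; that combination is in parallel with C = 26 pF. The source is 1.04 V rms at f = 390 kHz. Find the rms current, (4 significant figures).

ω = 2πf = 2.45e+06 rad/s
X_L = ωL = 1078 Ω
X_C = 1/(ωC) = 15700 Ω
Branch 1 (R+jX_L): Z₁ = 2200 + j1078 Ω, |Z₁| = 2450 Ω
Branch 2 (−jX_C): Z₂ = −j15700 Ω
Parallel: Z = Z₁Z₂/(Z₁+Z₂), |Z| = 2601 Ω, ∠Z = 17.55°
I = V/|Z| = 1.04/2601 = 399.8 μA

399.8 μA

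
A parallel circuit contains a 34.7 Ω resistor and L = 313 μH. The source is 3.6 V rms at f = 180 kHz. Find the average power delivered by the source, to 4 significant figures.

373.5 mW

ω = 2πf = 1.131e+06 rad/s
X_L = ωL = 354.0 Ω
Parallel: admittances add. Y = 1/R + 1/(jωL)
Y = (0.02882 − j0.002825) S
|Y| = 0.02896 S → |Z| = 1/|Y| = 34.53 Ω, ∠Z = −∠Y = 5.598°
I = V/|Z| = 104.2 mA
P = VI cos φ = 3.6 × 0.1042 × cos(5.598°) = 373.5 mW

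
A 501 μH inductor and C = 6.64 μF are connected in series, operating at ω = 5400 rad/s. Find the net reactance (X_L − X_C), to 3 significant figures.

X_L = ωL = 2.71 Ω
X_C = 1/(ωC) = 27.9 Ω
X = 2.71 − 27.9 = -25.2 Ω

-25.2 Ω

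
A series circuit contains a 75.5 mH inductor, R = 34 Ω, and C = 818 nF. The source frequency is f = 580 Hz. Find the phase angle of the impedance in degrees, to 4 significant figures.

-60.59°

ω = 2πf = 3644 rad/s
X_L = ωL = 275.1 Ω
X_C = 1/(ωC) = 335.5 Ω
Net reactance X = X_L − X_C = -60.32 Ω
Z = 34.00 − j60.32 Ω
|Z| = √(34.00² + 60.32²) = 69.24 Ω
∠Z = arctan(-60.32/34.00) = -60.59°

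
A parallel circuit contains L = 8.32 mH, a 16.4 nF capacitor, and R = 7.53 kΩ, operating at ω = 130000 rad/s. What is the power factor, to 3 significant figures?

0.109

X_L = ωL = 1080 Ω
X_C = 1/(ωC) = 469 Ω
Parallel: admittances add. Y = 1/R + 1/(jωL) + jωC
Y = (0.000133 + j0.00121) S
|Y| = 0.00121 S → |Z| = 1/|Y| = 823 Ω, ∠Z = −∠Y = -83.7°
cos φ = cos(-83.7°) = 0.109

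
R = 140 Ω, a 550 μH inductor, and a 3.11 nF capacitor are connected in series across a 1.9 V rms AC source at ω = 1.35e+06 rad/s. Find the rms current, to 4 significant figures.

3.630 mA

X_L = ωL = 742.5 Ω
X_C = 1/(ωC) = 238.2 Ω
Net reactance X = X_L − X_C = 504.3 Ω
Z = 140.0 + j504.3 Ω
|Z| = √(140.0² + 504.3²) = 523.4 Ω
I = V/|Z| = 1.9/523.4 = 3.630 mA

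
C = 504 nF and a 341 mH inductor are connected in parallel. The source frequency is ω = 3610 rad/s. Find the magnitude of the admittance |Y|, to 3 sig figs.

X_L = ωL = 1230 Ω
X_C = 1/(ωC) = 550 Ω
Parallel: admittances add. Y = 1/(jωL) + jωC
Y = (0 + j0.00101) S
|Y| = 0.00101 S → |Z| = 1/|Y| = 993 Ω, ∠Z = −∠Y = -90.0°

1.01 mS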